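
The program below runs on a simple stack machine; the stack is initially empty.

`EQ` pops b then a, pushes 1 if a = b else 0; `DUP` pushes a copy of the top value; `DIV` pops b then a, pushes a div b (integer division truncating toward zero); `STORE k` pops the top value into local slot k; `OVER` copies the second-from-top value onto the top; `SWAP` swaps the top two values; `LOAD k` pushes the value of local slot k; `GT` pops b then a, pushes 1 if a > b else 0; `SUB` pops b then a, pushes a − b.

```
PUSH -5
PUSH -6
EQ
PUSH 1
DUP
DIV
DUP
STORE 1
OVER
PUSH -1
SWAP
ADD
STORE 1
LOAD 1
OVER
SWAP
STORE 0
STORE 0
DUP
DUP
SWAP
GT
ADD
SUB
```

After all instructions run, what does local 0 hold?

PUSH -5 -> -5
PUSH -6 -> -5 -6
EQ      -> 0
PUSH 1  -> 0 1
DUP     -> 0 1 1
DIV     -> 0 1
DUP     -> 0 1 1
STORE 1 -> 0 1
OVER    -> 0 1 0
PUSH -1 -> 0 1 0 -1
SWAP    -> 0 1 -1 0
ADD     -> 0 1 -1
STORE 1 -> 0 1
LOAD 1  -> 0 1 -1
OVER    -> 0 1 -1 1
SWAP    -> 0 1 1 -1
STORE 0 -> 0 1 1
STORE 0 -> 0 1
DUP     -> 0 1 1
DUP     -> 0 1 1 1
SWAP    -> 0 1 1 1
GT      -> 0 1 0
ADD     -> 0 1
SUB     -> -1

1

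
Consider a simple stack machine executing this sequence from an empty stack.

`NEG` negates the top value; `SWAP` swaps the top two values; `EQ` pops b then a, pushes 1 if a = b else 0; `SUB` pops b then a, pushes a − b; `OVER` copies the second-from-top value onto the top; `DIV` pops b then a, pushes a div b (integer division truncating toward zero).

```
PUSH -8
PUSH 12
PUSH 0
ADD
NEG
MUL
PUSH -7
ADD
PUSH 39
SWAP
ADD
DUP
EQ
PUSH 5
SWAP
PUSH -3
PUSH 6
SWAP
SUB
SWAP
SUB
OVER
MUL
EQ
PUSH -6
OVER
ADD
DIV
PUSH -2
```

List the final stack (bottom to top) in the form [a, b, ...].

[0, -2]

PUSH -8 -> [-8]
PUSH 12 -> [-8, 12]
PUSH 0  -> [-8, 12, 0]
ADD     -> [-8, 12]
NEG     -> [-8, -12]
MUL     -> [96]
PUSH -7 -> [96, -7]
ADD     -> [89]
PUSH 39 -> [89, 39]
SWAP    -> [39, 89]
ADD     -> [128]
DUP     -> [128, 128]
EQ      -> [1]
PUSH 5  -> [1, 5]
SWAP    -> [5, 1]
PUSH -3 -> [5, 1, -3]
PUSH 6  -> [5, 1, -3, 6]
SWAP    -> [5, 1, 6, -3]
SUB     -> [5, 1, 9]
SWAP    -> [5, 9, 1]
SUB     -> [5, 8]
OVER    -> [5, 8, 5]
MUL     -> [5, 40]
EQ      -> [0]
PUSH -6 -> [0, -6]
OVER    -> [0, -6, 0]
ADD     -> [0, -6]
DIV     -> [0]
PUSH -2 -> [0, -2]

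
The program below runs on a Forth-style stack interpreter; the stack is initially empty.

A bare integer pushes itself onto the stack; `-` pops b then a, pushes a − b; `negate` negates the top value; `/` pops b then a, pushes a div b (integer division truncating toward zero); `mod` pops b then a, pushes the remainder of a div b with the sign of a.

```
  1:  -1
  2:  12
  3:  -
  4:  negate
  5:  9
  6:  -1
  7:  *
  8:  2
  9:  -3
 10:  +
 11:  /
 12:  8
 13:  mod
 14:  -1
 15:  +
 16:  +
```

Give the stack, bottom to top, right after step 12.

-1     → -1
12     → -1 12
-      → -13
negate → 13
9      → 13 9
-1     → 13 9 -1
*      → 13 -9
2      → 13 -9 2
-3     → 13 -9 2 -3
+      → 13 -9 -1
/      → 13 9
8      → 13 9 8

[13, 9, 8]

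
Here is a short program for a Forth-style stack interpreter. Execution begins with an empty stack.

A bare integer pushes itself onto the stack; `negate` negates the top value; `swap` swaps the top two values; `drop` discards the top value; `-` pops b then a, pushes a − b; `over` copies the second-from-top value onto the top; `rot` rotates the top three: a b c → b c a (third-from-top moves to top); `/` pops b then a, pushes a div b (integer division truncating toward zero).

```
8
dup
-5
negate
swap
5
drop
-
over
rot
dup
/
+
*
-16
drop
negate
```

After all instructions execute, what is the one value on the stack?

27

8       8
dup     8 8
-5      8 8 -5
negate  8 8 5
swap    8 5 8
5       8 5 8 5
drop    8 5 8
-       8 -3
over    8 -3 8
rot     -3 8 8
dup     -3 8 8 8
/       -3 8 1
+       -3 9
*       -27
-16     -27 -16
drop    -27
negate  27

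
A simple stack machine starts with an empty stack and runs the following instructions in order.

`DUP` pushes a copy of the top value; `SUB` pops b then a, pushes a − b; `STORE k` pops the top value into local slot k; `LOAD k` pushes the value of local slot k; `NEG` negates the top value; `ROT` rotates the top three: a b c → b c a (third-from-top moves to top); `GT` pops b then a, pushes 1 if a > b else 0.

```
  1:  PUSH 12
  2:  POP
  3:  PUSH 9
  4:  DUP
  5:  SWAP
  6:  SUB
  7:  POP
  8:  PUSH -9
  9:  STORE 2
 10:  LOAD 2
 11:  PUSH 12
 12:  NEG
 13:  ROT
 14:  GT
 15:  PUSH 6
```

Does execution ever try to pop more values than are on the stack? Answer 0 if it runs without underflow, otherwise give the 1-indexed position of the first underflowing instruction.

PUSH 12 : 12
POP     : (empty)
PUSH 9  : 9
DUP     : 9 9
SWAP    : 9 9
SUB     : 0
POP     : (empty)
PUSH -9 : -9
STORE 2 : (empty)
LOAD 2  : -9
PUSH 12 : -9 12
NEG     : -9 -12
ROT  — needs 3 operands, stack has 2 → underflow

13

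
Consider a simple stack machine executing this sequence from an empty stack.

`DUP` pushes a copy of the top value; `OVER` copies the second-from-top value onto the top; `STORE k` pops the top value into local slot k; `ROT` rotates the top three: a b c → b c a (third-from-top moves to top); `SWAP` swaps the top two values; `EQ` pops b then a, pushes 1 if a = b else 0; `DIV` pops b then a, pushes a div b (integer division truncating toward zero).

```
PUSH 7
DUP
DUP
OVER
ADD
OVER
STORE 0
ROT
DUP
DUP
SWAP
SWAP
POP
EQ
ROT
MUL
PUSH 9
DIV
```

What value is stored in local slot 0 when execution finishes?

PUSH 7  → [7]
DUP     → [7, 7]
DUP     → [7, 7, 7]
OVER    → [7, 7, 7, 7]
ADD     → [7, 7, 14]
OVER    → [7, 7, 14, 7]
STORE 0 → [7, 7, 14]
ROT     → [7, 14, 7]
DUP     → [7, 14, 7, 7]
DUP     → [7, 14, 7, 7, 7]
SWAP    → [7, 14, 7, 7, 7]
SWAP    → [7, 14, 7, 7, 7]
POP     → [7, 14, 7, 7]
EQ      → [7, 14, 1]
ROT     → [14, 1, 7]
MUL     → [14, 7]
PUSH 9  → [14, 7, 9]
DIV     → [14, 0]

7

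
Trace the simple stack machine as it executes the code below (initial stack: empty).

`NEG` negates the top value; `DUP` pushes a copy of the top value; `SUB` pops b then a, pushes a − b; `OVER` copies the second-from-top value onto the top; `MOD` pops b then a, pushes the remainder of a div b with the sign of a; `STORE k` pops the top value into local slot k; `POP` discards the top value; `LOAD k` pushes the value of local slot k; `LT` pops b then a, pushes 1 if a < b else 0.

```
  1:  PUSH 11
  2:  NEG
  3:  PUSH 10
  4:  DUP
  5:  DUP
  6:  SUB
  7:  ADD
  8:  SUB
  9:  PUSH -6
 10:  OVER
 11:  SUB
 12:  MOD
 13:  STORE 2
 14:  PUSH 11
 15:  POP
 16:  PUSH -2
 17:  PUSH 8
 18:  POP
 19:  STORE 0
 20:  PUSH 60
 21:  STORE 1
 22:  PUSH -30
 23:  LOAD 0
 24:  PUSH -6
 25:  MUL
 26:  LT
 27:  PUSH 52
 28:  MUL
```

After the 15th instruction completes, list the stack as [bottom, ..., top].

[]

PUSH 11  11
NEG      -11
PUSH 10  -11 10
DUP      -11 10 10
DUP      -11 10 10 10
SUB      -11 10 0
ADD      -11 10
SUB      -21
PUSH -6  -21 -6
OVER     -21 -6 -21
SUB      -21 15
MOD      -6
STORE 2  (empty)
PUSH 11  11
POP      (empty)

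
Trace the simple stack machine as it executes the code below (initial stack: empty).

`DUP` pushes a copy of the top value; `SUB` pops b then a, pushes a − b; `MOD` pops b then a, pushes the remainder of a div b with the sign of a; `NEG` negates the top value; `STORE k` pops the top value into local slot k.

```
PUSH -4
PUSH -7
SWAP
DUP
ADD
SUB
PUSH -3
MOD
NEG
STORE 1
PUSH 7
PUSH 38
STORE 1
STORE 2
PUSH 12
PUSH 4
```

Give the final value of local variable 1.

PUSH -4 -> [-4]
PUSH -7 -> [-4, -7]
SWAP    -> [-7, -4]
DUP     -> [-7, -4, -4]
ADD     -> [-7, -8]
SUB     -> [1]
PUSH -3 -> [1, -3]
MOD     -> [1]
NEG     -> [-1]
STORE 1 -> []
PUSH 7  -> [7]
PUSH 38 -> [7, 38]
STORE 1 -> [7]
STORE 2 -> []
PUSH 12 -> [12]
PUSH 4  -> [12, 4]

38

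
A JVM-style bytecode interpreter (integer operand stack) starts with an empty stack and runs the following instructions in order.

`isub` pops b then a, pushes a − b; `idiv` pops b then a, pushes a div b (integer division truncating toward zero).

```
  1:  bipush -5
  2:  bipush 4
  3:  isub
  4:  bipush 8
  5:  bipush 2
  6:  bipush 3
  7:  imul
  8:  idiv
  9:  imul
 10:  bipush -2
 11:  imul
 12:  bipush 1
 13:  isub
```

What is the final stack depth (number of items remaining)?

1

bipush -5 -> -5
bipush 4  -> -5 4
isub      -> -9
bipush 8  -> -9 8
bipush 2  -> -9 8 2
bipush 3  -> -9 8 2 3
imul      -> -9 8 6
idiv      -> -9 1
imul      -> -9
bipush -2 -> -9 -2
imul      -> 18
bipush 1  -> 18 1
isub      -> 17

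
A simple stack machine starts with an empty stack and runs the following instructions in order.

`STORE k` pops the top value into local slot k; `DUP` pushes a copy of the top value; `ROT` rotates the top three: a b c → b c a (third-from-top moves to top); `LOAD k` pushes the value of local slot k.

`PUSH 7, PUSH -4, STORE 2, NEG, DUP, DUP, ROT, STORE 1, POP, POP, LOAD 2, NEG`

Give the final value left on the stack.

4

PUSH 7  -> 7
PUSH -4 -> 7 -4
STORE 2 -> 7
NEG     -> -7
DUP     -> -7 -7
DUP     -> -7 -7 -7
ROT     -> -7 -7 -7
STORE 1 -> -7 -7
POP     -> -7
POP     -> (empty)
LOAD 2  -> -4
NEG     -> 4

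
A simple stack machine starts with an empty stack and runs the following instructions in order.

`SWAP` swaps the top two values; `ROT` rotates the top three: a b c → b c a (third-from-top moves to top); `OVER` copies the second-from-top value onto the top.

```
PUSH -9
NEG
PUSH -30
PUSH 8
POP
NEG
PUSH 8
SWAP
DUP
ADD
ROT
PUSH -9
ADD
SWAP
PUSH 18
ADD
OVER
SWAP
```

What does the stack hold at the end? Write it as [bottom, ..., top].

PUSH -9  -> -9
NEG      -> 9
PUSH -30 -> 9 -30
PUSH 8   -> 9 -30 8
POP      -> 9 -30
NEG      -> 9 30
PUSH 8   -> 9 30 8
SWAP     -> 9 8 30
DUP      -> 9 8 30 30
ADD      -> 9 8 60
ROT      -> 8 60 9
PUSH -9  -> 8 60 9 -9
ADD      -> 8 60 0
SWAP     -> 8 0 60
PUSH 18  -> 8 0 60 18
ADD      -> 8 0 78
OVER     -> 8 0 78 0
SWAP     -> 8 0 0 78

[8, 0, 0, 78]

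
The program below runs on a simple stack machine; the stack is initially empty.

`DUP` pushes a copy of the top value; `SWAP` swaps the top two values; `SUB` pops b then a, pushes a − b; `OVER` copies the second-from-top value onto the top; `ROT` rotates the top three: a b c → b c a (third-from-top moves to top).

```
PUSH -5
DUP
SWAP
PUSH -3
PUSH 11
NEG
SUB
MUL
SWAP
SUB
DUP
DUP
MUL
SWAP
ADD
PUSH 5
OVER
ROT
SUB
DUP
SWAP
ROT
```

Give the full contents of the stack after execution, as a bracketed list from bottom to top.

PUSH -5 : -5
DUP     : -5 -5
SWAP    : -5 -5
PUSH -3 : -5 -5 -3
PUSH 11 : -5 -5 -3 11
NEG     : -5 -5 -3 -11
SUB     : -5 -5 8
MUL     : -5 -40
SWAP    : -40 -5
SUB     : -35
DUP     : -35 -35
DUP     : -35 -35 -35
MUL     : -35 1225
SWAP    : 1225 -35
ADD     : 1190
PUSH 5  : 1190 5
OVER    : 1190 5 1190
ROT     : 5 1190 1190
SUB     : 5 0
DUP     : 5 0 0
SWAP    : 5 0 0
ROT     : 0 0 5

[0, 0, 5]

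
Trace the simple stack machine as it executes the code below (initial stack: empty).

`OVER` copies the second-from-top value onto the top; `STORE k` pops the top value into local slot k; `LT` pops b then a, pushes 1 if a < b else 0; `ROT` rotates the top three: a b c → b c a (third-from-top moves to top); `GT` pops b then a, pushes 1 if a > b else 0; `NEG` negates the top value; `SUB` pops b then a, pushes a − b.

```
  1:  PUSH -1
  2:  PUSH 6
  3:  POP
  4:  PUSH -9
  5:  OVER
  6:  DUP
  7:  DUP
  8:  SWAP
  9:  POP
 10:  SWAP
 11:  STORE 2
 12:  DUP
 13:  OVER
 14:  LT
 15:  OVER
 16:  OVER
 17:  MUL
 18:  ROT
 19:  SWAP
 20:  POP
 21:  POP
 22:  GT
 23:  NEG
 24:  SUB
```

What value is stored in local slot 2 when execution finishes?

-1

PUSH -1 → [-1]
PUSH 6  → [-1, 6]
POP     → [-1]
PUSH -9 → [-1, -9]
OVER    → [-1, -9, -1]
DUP     → [-1, -9, -1, -1]
DUP     → [-1, -9, -1, -1, -1]
SWAP    → [-1, -9, -1, -1, -1]
POP     → [-1, -9, -1, -1]
SWAP    → [-1, -9, -1, -1]
STORE 2 → [-1, -9, -1]
DUP     → [-1, -9, -1, -1]
OVER    → [-1, -9, -1, -1, -1]
LT      → [-1, -9, -1, 0]
OVER    → [-1, -9, -1, 0, -1]
OVER    → [-1, -9, -1, 0, -1, 0]
MUL     → [-1, -9, -1, 0, 0]
ROT     → [-1, -9, 0, 0, -1]
SWAP    → [-1, -9, 0, -1, 0]
POP     → [-1, -9, 0, -1]
POP     → [-1, -9, 0]
GT      → [-1, 0]
NEG     → [-1, 0]
SUB     → [-1]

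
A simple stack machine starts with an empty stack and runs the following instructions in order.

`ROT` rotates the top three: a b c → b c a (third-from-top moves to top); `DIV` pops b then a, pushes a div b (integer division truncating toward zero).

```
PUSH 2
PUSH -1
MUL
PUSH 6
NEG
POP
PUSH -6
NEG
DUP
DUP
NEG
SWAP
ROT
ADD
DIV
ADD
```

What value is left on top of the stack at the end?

PUSH 2  -> 2
PUSH -1 -> 2 -1
MUL     -> -2
PUSH 6  -> -2 6
NEG     -> -2 -6
POP     -> -2
PUSH -6 -> -2 -6
NEG     -> -2 6
DUP     -> -2 6 6
DUP     -> -2 6 6 6
NEG     -> -2 6 6 -6
SWAP    -> -2 6 -6 6
ROT     -> -2 -6 6 6
ADD     -> -2 -6 12
DIV     -> -2 0
ADD     -> -2

-2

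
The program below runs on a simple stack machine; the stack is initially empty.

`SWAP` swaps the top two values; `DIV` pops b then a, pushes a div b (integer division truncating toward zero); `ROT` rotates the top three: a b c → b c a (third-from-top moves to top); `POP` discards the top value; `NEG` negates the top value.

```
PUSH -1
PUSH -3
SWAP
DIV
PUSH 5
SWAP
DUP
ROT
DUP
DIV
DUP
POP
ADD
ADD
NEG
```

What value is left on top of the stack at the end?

-7

PUSH -1 -> [-1]
PUSH -3 -> [-1, -3]
SWAP    -> [-3, -1]
DIV     -> [3]
PUSH 5  -> [3, 5]
SWAP    -> [5, 3]
DUP     -> [5, 3, 3]
ROT     -> [3, 3, 5]
DUP     -> [3, 3, 5, 5]
DIV     -> [3, 3, 1]
DUP     -> [3, 3, 1, 1]
POP     -> [3, 3, 1]
ADD     -> [3, 4]
ADD     -> [7]
NEG     -> [-7]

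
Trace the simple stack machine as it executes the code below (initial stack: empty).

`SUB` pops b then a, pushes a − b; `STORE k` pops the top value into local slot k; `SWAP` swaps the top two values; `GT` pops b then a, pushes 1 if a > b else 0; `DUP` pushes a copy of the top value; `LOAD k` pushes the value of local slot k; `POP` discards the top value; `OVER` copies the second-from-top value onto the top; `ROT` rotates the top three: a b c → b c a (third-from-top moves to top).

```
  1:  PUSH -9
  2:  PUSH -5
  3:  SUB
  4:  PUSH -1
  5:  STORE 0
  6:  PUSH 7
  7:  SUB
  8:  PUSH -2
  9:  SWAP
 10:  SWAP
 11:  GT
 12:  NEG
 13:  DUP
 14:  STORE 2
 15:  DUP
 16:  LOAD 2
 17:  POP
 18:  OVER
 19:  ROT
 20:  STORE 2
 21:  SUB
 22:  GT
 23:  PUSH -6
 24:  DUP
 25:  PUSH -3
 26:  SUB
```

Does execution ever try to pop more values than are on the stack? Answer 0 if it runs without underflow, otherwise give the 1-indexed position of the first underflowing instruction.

PUSH -9 : [-9]
PUSH -5 : [-9, -5]
SUB     : [-4]
PUSH -1 : [-4, -1]
STORE 0 : [-4]
PUSH 7  : [-4, 7]
SUB     : [-11]
PUSH -2 : [-11, -2]
SWAP    : [-2, -11]
SWAP    : [-11, -2]
GT      : [0]
NEG     : [0]
DUP     : [0, 0]
STORE 2 : [0]
DUP     : [0, 0]
LOAD 2  : [0, 0, 0]
POP     : [0, 0]
OVER    : [0, 0, 0]
ROT     : [0, 0, 0]
STORE 2 : [0, 0]
SUB     : [0]
GT  — needs 2 operands, stack has 1 → underflow

22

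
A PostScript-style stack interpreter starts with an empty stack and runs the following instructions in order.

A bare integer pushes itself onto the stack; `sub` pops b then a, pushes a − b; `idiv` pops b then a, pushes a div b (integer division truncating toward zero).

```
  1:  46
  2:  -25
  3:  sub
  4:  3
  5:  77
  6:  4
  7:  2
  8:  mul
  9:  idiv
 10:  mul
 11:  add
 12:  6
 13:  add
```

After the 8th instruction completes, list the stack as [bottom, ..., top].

[71, 3, 77, 8]

46  -> 46
-25 -> 46 -25
sub -> 71
3   -> 71 3
77  -> 71 3 77
4   -> 71 3 77 4
2   -> 71 3 77 4 2
mul -> 71 3 77 8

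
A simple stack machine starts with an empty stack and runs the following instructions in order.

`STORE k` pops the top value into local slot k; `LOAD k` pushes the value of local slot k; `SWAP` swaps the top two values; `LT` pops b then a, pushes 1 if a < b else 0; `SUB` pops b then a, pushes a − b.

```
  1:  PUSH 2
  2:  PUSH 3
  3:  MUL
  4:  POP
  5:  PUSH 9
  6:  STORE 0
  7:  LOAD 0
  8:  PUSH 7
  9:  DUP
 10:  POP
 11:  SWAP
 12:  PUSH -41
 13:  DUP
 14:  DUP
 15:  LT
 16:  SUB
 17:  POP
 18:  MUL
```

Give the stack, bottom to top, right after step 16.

PUSH 2    [2]
PUSH 3    [2, 3]
MUL       [6]
POP       []
PUSH 9    [9]
STORE 0   []
LOAD 0    [9]
PUSH 7    [9, 7]
DUP       [9, 7, 7]
POP       [9, 7]
SWAP      [7, 9]
PUSH -41  [7, 9, -41]
DUP       [7, 9, -41, -41]
DUP       [7, 9, -41, -41, -41]
LT        [7, 9, -41, 0]
SUB       [7, 9, -41]

[7, 9, -41]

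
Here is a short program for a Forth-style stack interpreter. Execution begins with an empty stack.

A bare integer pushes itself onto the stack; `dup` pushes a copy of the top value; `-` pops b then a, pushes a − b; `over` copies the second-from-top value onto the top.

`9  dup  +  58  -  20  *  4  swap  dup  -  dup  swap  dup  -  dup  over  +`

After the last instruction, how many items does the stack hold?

4

9    -> [9]
dup  -> [9, 9]
+    -> [18]
58   -> [18, 58]
-    -> [-40]
20   -> [-40, 20]
*    -> [-800]
4    -> [-800, 4]
swap -> [4, -800]
dup  -> [4, -800, -800]
-    -> [4, 0]
dup  -> [4, 0, 0]
swap -> [4, 0, 0]
dup  -> [4, 0, 0, 0]
-    -> [4, 0, 0]
dup  -> [4, 0, 0, 0]
over -> [4, 0, 0, 0, 0]
+    -> [4, 0, 0, 0]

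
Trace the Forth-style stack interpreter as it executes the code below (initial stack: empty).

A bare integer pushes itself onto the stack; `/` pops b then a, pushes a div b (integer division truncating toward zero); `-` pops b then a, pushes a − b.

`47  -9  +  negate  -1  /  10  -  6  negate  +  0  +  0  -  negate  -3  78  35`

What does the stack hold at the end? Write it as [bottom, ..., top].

[-22, -3, 78, 35]

47     -> [47]
-9     -> [47, -9]
+      -> [38]
negate -> [-38]
-1     -> [-38, -1]
/      -> [38]
10     -> [38, 10]
-      -> [28]
6      -> [28, 6]
negate -> [28, -6]
+      -> [22]
0      -> [22, 0]
+      -> [22]
0      -> [22, 0]
-      -> [22]
negate -> [-22]
-3     -> [-22, -3]
78     -> [-22, -3, 78]
35     -> [-22, -3, 78, 35]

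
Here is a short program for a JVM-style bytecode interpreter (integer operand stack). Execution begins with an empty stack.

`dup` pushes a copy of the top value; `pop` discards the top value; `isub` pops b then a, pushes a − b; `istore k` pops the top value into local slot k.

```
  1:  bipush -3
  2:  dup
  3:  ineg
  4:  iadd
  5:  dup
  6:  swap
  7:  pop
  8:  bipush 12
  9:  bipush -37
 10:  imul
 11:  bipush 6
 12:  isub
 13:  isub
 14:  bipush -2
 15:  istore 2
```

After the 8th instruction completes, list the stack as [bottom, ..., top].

[0, 12]

bipush -3 : -3
dup       : -3 -3
ineg      : -3 3
iadd      : 0
dup       : 0 0
swap      : 0 0
pop       : 0
bipush 12 : 0 12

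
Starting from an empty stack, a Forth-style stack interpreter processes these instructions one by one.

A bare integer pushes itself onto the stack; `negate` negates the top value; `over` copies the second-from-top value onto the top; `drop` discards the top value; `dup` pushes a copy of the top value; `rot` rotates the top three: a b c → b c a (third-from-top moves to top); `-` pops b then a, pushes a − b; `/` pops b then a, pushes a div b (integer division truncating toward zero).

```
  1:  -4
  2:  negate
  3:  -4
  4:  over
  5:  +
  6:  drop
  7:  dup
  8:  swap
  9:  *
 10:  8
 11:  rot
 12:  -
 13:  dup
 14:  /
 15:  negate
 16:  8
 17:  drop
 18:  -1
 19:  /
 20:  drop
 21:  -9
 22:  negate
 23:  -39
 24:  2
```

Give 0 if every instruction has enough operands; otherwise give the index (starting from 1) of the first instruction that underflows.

-4     : [-4]
negate : [4]
-4     : [4, -4]
over   : [4, -4, 4]
+      : [4, 0]
drop   : [4]
dup    : [4, 4]
swap   : [4, 4]
*      : [16]
8      : [16, 8]
rot  — needs 3 operands, stack has 2 → underflow

11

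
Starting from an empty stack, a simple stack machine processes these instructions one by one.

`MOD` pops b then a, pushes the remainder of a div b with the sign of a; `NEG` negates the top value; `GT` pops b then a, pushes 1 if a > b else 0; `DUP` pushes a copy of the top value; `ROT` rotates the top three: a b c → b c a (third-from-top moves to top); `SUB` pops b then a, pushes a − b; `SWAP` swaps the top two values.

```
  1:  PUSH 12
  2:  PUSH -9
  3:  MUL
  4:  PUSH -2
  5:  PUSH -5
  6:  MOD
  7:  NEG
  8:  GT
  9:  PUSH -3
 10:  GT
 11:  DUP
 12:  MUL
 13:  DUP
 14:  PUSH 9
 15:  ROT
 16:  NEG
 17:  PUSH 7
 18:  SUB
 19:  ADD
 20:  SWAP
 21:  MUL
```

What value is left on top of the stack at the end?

PUSH 12 : 12
PUSH -9 : 12 -9
MUL     : -108
PUSH -2 : -108 -2
PUSH -5 : -108 -2 -5
MOD     : -108 -2
NEG     : -108 2
GT      : 0
PUSH -3 : 0 -3
GT      : 1
DUP     : 1 1
MUL     : 1
DUP     : 1 1
PUSH 9  : 1 1 9
ROT     : 1 9 1
NEG     : 1 9 -1
PUSH 7  : 1 9 -1 7
SUB     : 1 9 -8
ADD     : 1 1
SWAP    : 1 1
MUL     : 1

1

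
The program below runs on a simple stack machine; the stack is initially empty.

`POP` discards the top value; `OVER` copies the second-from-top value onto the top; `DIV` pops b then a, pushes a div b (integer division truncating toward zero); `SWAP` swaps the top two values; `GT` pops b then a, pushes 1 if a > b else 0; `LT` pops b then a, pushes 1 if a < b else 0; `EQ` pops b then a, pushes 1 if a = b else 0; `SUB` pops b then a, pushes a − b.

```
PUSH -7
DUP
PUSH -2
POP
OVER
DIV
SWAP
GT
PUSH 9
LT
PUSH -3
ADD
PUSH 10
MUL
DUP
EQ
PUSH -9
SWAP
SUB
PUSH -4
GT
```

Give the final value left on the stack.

0

PUSH -7  [-7]
DUP      [-7, -7]
PUSH -2  [-7, -7, -2]
POP      [-7, -7]
OVER     [-7, -7, -7]
DIV      [-7, 1]
SWAP     [1, -7]
GT       [1]
PUSH 9   [1, 9]
LT       [1]
PUSH -3  [1, -3]
ADD      [-2]
PUSH 10  [-2, 10]
MUL      [-20]
DUP      [-20, -20]
EQ       [1]
PUSH -9  [1, -9]
SWAP     [-9, 1]
SUB      [-10]
PUSH -4  [-10, -4]
GT       [0]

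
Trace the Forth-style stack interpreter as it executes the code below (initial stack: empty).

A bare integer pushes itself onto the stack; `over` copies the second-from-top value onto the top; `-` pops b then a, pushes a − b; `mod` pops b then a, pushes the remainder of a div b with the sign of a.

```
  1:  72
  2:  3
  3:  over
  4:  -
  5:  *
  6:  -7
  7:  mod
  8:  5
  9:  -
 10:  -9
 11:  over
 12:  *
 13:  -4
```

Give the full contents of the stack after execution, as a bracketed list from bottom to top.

72   : 72
3    : 72 3
over : 72 3 72
-    : 72 -69
*    : -4968
-7   : -4968 -7
mod  : -5
5    : -5 5
-    : -10
-9   : -10 -9
over : -10 -9 -10
*    : -10 90
-4   : -10 90 -4

[-10, 90, -4]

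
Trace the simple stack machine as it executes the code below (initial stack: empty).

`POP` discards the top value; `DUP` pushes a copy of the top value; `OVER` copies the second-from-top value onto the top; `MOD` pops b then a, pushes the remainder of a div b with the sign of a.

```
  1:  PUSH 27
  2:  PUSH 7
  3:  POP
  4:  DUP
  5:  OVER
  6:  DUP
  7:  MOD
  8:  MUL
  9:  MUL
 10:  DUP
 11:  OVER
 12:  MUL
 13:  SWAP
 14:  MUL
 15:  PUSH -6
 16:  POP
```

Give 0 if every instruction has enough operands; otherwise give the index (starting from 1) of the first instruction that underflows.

PUSH 27  27
PUSH 7   27 7
POP      27
DUP      27 27
OVER     27 27 27
DUP      27 27 27 27
MOD      27 27 0
MUL      27 0
MUL      0
DUP      0 0
OVER     0 0 0
MUL      0 0
SWAP     0 0
MUL      0
PUSH -6  0 -6
POP      0

0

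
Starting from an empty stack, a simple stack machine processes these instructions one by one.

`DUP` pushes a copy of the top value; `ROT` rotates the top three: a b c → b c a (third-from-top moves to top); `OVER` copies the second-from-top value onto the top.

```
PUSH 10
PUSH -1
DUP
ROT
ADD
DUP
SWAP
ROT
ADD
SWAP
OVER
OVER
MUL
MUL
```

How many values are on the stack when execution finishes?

2

PUSH 10 -> 10
PUSH -1 -> 10 -1
DUP     -> 10 -1 -1
ROT     -> -1 -1 10
ADD     -> -1 9
DUP     -> -1 9 9
SWAP    -> -1 9 9
ROT     -> 9 9 -1
ADD     -> 9 8
SWAP    -> 8 9
OVER    -> 8 9 8
OVER    -> 8 9 8 9
MUL     -> 8 9 72
MUL     -> 8 648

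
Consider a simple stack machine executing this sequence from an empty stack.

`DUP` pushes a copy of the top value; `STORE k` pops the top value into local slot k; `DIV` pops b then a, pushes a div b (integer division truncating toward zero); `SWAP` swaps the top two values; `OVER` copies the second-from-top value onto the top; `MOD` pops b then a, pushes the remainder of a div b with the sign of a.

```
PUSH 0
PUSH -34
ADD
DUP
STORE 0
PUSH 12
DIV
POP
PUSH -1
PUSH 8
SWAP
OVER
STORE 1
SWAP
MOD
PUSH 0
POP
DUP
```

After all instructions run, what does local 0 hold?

-34

PUSH 0    [0]
PUSH -34  [0, -34]
ADD       [-34]
DUP       [-34, -34]
STORE 0   [-34]
PUSH 12   [-34, 12]
DIV       [-2]
POP       []
PUSH -1   [-1]
PUSH 8    [-1, 8]
SWAP      [8, -1]
OVER      [8, -1, 8]
STORE 1   [8, -1]
SWAP      [-1, 8]
MOD       [-1]
PUSH 0    [-1, 0]
POP       [-1]
DUP       [-1, -1]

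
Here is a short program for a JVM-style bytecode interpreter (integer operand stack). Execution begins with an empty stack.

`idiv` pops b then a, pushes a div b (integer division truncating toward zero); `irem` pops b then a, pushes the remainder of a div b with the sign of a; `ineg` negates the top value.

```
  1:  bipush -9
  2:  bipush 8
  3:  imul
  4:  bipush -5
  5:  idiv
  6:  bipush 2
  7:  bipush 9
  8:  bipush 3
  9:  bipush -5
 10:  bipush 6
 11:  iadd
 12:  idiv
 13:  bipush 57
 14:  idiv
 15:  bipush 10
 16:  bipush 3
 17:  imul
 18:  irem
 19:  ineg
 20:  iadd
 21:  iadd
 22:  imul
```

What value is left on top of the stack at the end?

bipush -9 : [-9]
bipush 8  : [-9, 8]
imul      : [-72]
bipush -5 : [-72, -5]
idiv      : [14]
bipush 2  : [14, 2]
bipush 9  : [14, 2, 9]
bipush 3  : [14, 2, 9, 3]
bipush -5 : [14, 2, 9, 3, -5]
bipush 6  : [14, 2, 9, 3, -5, 6]
iadd      : [14, 2, 9, 3, 1]
idiv      : [14, 2, 9, 3]
bipush 57 : [14, 2, 9, 3, 57]
idiv      : [14, 2, 9, 0]
bipush 10 : [14, 2, 9, 0, 10]
bipush 3  : [14, 2, 9, 0, 10, 3]
imul      : [14, 2, 9, 0, 30]
irem      : [14, 2, 9, 0]
ineg      : [14, 2, 9, 0]
iadd      : [14, 2, 9]
iadd      : [14, 11]
imul      : [154]

154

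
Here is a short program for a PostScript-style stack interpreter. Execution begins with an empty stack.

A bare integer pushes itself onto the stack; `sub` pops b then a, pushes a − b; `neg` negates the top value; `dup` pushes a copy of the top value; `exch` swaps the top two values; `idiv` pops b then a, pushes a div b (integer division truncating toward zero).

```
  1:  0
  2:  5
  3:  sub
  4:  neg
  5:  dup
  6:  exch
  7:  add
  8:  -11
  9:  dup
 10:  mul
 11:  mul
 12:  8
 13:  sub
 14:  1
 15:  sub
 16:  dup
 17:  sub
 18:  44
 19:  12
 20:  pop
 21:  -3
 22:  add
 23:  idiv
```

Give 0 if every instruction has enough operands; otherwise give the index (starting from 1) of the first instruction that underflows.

0

0    → [0]
5    → [0, 5]
sub  → [-5]
neg  → [5]
dup  → [5, 5]
exch → [5, 5]
add  → [10]
-11  → [10, -11]
dup  → [10, -11, -11]
mul  → [10, 121]
mul  → [1210]
8    → [1210, 8]
sub  → [1202]
1    → [1202, 1]
sub  → [1201]
dup  → [1201, 1201]
sub  → [0]
44   → [0, 44]
12   → [0, 44, 12]
pop  → [0, 44]
-3   → [0, 44, -3]
add  → [0, 41]
idiv → [0]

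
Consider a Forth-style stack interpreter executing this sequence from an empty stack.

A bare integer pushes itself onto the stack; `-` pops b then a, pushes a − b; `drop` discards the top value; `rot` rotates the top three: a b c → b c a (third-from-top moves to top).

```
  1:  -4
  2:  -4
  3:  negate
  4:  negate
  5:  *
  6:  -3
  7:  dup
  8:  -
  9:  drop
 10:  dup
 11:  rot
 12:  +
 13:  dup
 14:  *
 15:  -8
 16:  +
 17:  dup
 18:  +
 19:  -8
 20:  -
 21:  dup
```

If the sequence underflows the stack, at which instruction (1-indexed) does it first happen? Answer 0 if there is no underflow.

11

-4      -4
-4      -4 -4
negate  -4 4
negate  -4 -4
*       16
-3      16 -3
dup     16 -3 -3
-       16 0
drop    16
dup     16 16
rot  — needs 3 operands, stack has 2 → underflow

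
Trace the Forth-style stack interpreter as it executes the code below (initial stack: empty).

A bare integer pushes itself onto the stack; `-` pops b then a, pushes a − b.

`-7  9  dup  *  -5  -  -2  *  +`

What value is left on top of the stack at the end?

-7  : [-7]
9   : [-7, 9]
dup : [-7, 9, 9]
*   : [-7, 81]
-5  : [-7, 81, -5]
-   : [-7, 86]
-2  : [-7, 86, -2]
*   : [-7, -172]
+   : [-179]

-179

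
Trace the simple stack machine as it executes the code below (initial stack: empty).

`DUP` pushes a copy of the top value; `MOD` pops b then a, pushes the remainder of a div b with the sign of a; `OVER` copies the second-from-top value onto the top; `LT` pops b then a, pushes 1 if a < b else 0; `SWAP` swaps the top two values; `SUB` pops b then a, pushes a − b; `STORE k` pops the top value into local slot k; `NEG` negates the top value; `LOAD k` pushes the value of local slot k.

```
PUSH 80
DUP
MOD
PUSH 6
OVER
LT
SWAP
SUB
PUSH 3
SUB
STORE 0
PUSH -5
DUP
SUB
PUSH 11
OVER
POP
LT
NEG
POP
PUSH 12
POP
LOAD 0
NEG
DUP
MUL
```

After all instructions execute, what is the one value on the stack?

PUSH 80  [80]
DUP      [80, 80]
MOD      [0]
PUSH 6   [0, 6]
OVER     [0, 6, 0]
LT       [0, 0]
SWAP     [0, 0]
SUB      [0]
PUSH 3   [0, 3]
SUB      [-3]
STORE 0  []
PUSH -5  [-5]
DUP      [-5, -5]
SUB      [0]
PUSH 11  [0, 11]
OVER     [0, 11, 0]
POP      [0, 11]
LT       [1]
NEG      [-1]
POP      []
PUSH 12  [12]
POP      []
LOAD 0   [-3]
NEG      [3]
DUP      [3, 3]
MUL      [9]

9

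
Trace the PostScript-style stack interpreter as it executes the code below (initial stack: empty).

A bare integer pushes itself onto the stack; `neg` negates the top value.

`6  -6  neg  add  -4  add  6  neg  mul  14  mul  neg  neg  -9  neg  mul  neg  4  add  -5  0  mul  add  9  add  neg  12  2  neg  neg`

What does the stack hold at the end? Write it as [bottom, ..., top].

6   → [6]
-6  → [6, -6]
neg → [6, 6]
add → [12]
-4  → [12, -4]
add → [8]
6   → [8, 6]
neg → [8, -6]
mul → [-48]
14  → [-48, 14]
mul → [-672]
neg → [672]
neg → [-672]
-9  → [-672, -9]
neg → [-672, 9]
mul → [-6048]
neg → [6048]
4   → [6048, 4]
add → [6052]
-5  → [6052, -5]
0   → [6052, -5, 0]
mul → [6052, 0]
add → [6052]
9   → [6052, 9]
add → [6061]
neg → [-6061]
12  → [-6061, 12]
2   → [-6061, 12, 2]
neg → [-6061, 12, -2]
neg → [-6061, 12, 2]

[-6061, 12, 2]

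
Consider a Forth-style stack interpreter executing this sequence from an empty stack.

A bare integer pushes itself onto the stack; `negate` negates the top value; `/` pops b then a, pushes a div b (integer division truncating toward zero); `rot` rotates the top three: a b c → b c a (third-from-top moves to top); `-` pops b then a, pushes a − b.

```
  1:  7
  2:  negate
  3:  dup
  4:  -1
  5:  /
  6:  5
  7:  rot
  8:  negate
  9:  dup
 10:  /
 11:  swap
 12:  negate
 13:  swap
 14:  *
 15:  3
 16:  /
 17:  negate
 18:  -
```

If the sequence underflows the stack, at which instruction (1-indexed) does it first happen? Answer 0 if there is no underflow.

7       7
negate  -7
dup     -7 -7
-1      -7 -7 -1
/       -7 7
5       -7 7 5
rot     7 5 -7
negate  7 5 7
dup     7 5 7 7
/       7 5 1
swap    7 1 5
negate  7 1 -5
swap    7 -5 1
*       7 -5
3       7 -5 3
/       7 -1
negate  7 1
-       6

0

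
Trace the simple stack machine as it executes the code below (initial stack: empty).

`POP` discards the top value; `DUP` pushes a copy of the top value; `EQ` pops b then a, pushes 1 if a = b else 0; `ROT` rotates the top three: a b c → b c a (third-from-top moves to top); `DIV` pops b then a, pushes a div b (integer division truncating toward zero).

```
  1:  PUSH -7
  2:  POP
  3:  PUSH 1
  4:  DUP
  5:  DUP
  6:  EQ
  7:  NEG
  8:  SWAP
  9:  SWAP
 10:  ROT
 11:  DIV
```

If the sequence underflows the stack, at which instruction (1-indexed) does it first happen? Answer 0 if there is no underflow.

10

PUSH -7  [-7]
POP      []
PUSH 1   [1]
DUP      [1, 1]
DUP      [1, 1, 1]
EQ       [1, 1]
NEG      [1, -1]
SWAP     [-1, 1]
SWAP     [1, -1]
ROT  — needs 3 operands, stack has 2 → underflow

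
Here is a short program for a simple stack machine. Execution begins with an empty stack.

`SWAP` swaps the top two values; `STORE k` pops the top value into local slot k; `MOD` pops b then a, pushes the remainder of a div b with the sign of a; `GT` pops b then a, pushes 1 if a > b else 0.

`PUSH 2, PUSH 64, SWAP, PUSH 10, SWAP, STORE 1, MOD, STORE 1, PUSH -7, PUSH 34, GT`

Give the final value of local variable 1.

4

PUSH 2  : 2
PUSH 64 : 2 64
SWAP    : 64 2
PUSH 10 : 64 2 10
SWAP    : 64 10 2
STORE 1 : 64 10
MOD     : 4
STORE 1 : (empty)
PUSH -7 : -7
PUSH 34 : -7 34
GT      : 0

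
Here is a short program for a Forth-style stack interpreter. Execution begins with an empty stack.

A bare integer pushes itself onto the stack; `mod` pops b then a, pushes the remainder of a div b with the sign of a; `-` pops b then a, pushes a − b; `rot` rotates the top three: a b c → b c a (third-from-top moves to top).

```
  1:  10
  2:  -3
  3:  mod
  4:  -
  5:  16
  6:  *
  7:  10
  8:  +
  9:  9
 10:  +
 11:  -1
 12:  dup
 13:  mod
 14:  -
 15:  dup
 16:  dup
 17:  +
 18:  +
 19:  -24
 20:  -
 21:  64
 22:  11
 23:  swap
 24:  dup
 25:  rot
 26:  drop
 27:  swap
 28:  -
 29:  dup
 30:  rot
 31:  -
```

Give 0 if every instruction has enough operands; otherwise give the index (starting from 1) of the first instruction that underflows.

4

10  -> 10
-3  -> 10 -3
mod -> 1
-  — needs 2 operands, stack has 1 → underflow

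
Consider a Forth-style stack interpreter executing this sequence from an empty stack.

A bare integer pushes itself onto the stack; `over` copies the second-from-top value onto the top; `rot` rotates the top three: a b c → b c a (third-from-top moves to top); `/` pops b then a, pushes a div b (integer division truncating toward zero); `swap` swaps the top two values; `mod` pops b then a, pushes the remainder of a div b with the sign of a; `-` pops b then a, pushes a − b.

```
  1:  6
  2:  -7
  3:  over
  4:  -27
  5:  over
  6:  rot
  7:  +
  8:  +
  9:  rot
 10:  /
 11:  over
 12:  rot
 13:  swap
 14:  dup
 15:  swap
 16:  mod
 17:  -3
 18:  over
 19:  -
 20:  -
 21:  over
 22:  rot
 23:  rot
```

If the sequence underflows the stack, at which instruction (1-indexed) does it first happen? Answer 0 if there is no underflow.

0

6    -> 6
-7   -> 6 -7
over -> 6 -7 6
-27  -> 6 -7 6 -27
over -> 6 -7 6 -27 6
rot  -> 6 -7 -27 6 6
+    -> 6 -7 -27 12
+    -> 6 -7 -15
rot  -> -7 -15 6
/    -> -7 -2
over -> -7 -2 -7
rot  -> -2 -7 -7
swap -> -2 -7 -7
dup  -> -2 -7 -7 -7
swap -> -2 -7 -7 -7
mod  -> -2 -7 0
-3   -> -2 -7 0 -3
over -> -2 -7 0 -3 0
-    -> -2 -7 0 -3
-    -> -2 -7 3
over -> -2 -7 3 -7
rot  -> -2 3 -7 -7
rot  -> -2 -7 -7 3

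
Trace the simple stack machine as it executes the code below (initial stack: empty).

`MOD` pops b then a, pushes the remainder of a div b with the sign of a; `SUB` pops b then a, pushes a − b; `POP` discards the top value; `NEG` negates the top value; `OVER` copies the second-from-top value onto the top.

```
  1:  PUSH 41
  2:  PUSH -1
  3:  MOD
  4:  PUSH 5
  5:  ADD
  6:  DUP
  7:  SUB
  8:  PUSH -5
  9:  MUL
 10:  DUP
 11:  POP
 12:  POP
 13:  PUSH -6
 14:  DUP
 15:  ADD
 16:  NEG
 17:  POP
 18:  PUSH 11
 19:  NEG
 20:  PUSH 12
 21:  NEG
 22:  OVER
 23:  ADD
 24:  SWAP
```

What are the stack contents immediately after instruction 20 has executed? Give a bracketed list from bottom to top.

PUSH 41  [41]
PUSH -1  [41, -1]
MOD      [0]
PUSH 5   [0, 5]
ADD      [5]
DUP      [5, 5]
SUB      [0]
PUSH -5  [0, -5]
MUL      [0]
DUP      [0, 0]
POP      [0]
POP      []
PUSH -6  [-6]
DUP      [-6, -6]
ADD      [-12]
NEG      [12]
POP      []
PUSH 11  [11]
NEG      [-11]
PUSH 12  [-11, 12]

[-11, 12]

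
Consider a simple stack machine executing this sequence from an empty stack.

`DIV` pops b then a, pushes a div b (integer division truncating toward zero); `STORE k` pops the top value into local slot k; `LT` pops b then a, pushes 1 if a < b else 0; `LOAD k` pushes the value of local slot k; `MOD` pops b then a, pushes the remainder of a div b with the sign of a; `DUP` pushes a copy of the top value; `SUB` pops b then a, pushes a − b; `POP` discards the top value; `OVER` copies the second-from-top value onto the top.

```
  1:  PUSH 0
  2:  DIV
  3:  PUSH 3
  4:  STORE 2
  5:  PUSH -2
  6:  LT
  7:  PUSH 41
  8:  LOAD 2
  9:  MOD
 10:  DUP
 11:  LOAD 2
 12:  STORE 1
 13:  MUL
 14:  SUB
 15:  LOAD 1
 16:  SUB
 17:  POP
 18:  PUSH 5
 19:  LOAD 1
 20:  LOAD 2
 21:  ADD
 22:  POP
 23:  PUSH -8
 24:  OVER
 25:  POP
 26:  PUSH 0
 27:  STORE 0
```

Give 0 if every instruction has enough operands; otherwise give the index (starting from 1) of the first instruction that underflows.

PUSH 0 → 0
DIV  — needs 2 operands, stack has 1 → underflow

2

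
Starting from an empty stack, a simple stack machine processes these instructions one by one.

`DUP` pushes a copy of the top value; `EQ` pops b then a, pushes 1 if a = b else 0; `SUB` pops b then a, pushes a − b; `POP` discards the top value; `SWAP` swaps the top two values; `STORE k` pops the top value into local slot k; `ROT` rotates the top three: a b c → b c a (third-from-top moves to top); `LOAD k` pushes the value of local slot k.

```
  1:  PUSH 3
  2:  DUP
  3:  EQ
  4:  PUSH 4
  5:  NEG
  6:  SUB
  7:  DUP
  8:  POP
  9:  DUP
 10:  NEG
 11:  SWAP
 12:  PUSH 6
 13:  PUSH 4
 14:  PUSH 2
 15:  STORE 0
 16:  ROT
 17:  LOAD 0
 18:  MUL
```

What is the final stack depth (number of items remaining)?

4

PUSH 3  : [3]
DUP     : [3, 3]
EQ      : [1]
PUSH 4  : [1, 4]
NEG     : [1, -4]
SUB     : [5]
DUP     : [5, 5]
POP     : [5]
DUP     : [5, 5]
NEG     : [5, -5]
SWAP    : [-5, 5]
PUSH 6  : [-5, 5, 6]
PUSH 4  : [-5, 5, 6, 4]
PUSH 2  : [-5, 5, 6, 4, 2]
STORE 0 : [-5, 5, 6, 4]
ROT     : [-5, 6, 4, 5]
LOAD 0  : [-5, 6, 4, 5, 2]
MUL     : [-5, 6, 4, 10]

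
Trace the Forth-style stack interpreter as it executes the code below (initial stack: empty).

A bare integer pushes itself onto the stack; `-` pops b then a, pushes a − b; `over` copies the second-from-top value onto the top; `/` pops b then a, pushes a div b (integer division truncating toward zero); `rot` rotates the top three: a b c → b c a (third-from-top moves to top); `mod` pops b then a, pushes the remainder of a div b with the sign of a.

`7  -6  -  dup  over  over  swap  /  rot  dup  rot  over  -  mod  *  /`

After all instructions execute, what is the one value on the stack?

7    → [7]
-6   → [7, -6]
-    → [13]
dup  → [13, 13]
over → [13, 13, 13]
over → [13, 13, 13, 13]
swap → [13, 13, 13, 13]
/    → [13, 13, 1]
rot  → [13, 1, 13]
dup  → [13, 1, 13, 13]
rot  → [13, 13, 13, 1]
over → [13, 13, 13, 1, 13]
-    → [13, 13, 13, -12]
mod  → [13, 13, 1]
*    → [13, 13]
/    → [1]

1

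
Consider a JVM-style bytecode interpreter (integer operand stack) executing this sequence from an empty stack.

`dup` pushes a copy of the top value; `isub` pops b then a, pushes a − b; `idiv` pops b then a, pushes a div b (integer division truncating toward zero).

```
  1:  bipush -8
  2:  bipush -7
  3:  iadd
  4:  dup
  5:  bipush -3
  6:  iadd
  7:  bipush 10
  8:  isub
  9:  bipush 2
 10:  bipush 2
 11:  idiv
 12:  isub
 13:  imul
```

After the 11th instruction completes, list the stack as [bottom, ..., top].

bipush -8 : -8
bipush -7 : -8 -7
iadd      : -15
dup       : -15 -15
bipush -3 : -15 -15 -3
iadd      : -15 -18
bipush 10 : -15 -18 10
isub      : -15 -28
bipush 2  : -15 -28 2
bipush 2  : -15 -28 2 2
idiv      : -15 -28 1

[-15, -28, 1]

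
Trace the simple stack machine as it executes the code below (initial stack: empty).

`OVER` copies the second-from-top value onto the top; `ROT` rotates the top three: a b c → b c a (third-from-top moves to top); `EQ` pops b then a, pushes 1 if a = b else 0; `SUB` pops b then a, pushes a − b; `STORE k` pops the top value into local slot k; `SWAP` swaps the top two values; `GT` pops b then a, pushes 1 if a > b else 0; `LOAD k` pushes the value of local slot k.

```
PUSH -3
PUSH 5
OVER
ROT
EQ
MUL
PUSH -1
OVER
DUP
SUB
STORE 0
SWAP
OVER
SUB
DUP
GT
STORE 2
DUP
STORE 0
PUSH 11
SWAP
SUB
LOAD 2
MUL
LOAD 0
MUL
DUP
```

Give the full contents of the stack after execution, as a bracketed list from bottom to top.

PUSH -3  [-3]
PUSH 5   [-3, 5]
OVER     [-3, 5, -3]
ROT      [5, -3, -3]
EQ       [5, 1]
MUL      [5]
PUSH -1  [5, -1]
OVER     [5, -1, 5]
DUP      [5, -1, 5, 5]
SUB      [5, -1, 0]
STORE 0  [5, -1]
SWAP     [-1, 5]
OVER     [-1, 5, -1]
SUB      [-1, 6]
DUP      [-1, 6, 6]
GT       [-1, 0]
STORE 2  [-1]
DUP      [-1, -1]
STORE 0  [-1]
PUSH 11  [-1, 11]
SWAP     [11, -1]
SUB      [12]
LOAD 2   [12, 0]
MUL      [0]
LOAD 0   [0, -1]
MUL      [0]
DUP      [0, 0]

[0, 0]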